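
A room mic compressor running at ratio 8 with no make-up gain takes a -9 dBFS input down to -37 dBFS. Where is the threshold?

-41 dBFS

Gain reduction = -9 − (-37) = 28 dB; output overshoot = GR / (R − 1) = 28 / 7 = 4 dB.
Threshold = output − output overshoot = -37 − 4 = -41 dBFS.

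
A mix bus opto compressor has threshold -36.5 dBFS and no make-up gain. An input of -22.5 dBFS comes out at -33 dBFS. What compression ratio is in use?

Input overshoot = -22.5 − (-36.5) = 14 dB; output overshoot = -33 − (-36.5) = 3.5 dB.
Ratio = 14 / 3.5 = 4.

4:1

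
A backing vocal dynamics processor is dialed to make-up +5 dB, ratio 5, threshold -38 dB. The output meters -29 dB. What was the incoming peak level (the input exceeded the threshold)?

Stripping the +5 dB make-up gives -34 dB at the gain stage.
That's 4 dB above the -38 dB threshold.
Input overshoot = R × output overshoot = 20 dB → input = -38 + 20 = -18 dB.

-18 dB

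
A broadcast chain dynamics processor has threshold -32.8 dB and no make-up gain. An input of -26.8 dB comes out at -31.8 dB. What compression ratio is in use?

Input overshoot = -26.8 − (-32.8) = 6 dB; output overshoot = -31.8 − (-32.8) = 1 dB.
Ratio = 6 / 1 = 6.

6:1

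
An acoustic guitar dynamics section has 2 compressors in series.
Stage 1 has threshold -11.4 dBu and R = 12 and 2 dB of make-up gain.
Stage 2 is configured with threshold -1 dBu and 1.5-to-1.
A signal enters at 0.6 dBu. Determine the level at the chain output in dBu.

-8.4 dBu

Stage 1: overshoot 12 dB → 12/12 = 1 dB → -10.4 dBu; +2 dB make-up → -8.4 dBu.
Stage 2: below threshold (-8.4 ≤ -1); passes unchanged; output -8.4 dBu.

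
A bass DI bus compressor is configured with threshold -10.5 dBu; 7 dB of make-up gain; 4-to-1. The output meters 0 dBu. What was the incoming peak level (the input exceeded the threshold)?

Stripping the +7 dB make-up gives -7 dBu at the gain stage.
That's 3.5 dB above the -10.5 dBu threshold.
Undo the ratio: input overshoot = 3.5 × 4 = 14 dB, giving input = 3.5 dBu.

3.5 dBu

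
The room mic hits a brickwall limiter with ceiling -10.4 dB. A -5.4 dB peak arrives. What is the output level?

-10.4 dB

A brickwall limiter is an ∞:1 compressor: any input above the ceiling is clamped to -10.4 dB.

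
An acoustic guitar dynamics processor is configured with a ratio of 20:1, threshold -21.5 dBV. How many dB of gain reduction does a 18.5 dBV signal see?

18.5 dBV exceeds the threshold by 40 dB.
After 20:1 compression the overshoot becomes 40/20 = 2 dB.
Gain reduction = 40 − 2 = 38 dB.

38 dB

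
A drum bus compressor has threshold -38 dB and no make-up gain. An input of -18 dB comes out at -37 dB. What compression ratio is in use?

Input overshoot = -18 − (-38) = 20 dB; output overshoot = -37 − (-38) = 1 dB.
Ratio = 20 / 1 = 20.

20:1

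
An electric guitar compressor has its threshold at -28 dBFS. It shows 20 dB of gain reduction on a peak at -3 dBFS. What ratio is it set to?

Input overshoot = -3 − (-28) = 25 dB.
Output overshoot = 25 − 20 = 5 dB.
Ratio = input overshoot / output overshoot = 25 / 5 = 5.

5:1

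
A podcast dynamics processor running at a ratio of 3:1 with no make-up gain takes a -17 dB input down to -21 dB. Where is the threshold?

-23 dB

Gain reduction = -17 − (-21) = 4 dB; output overshoot = GR / (R − 1) = 4 / 2 = 2 dB.
Threshold = output − output overshoot = -21 − 2 = -23 dB.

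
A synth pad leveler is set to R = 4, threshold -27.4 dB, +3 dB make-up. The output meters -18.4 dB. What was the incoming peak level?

-3.4 dB

Remove make-up: -18.4 − 3 = -21.4 dB.
That's 6 dB above the -27.4 dB threshold.
Undo the ratio: input overshoot = 6 × 4 = 24 dB, giving input = -3.4 dB.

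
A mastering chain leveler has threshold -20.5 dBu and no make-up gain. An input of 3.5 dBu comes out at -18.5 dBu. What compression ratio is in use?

12:1

Input overshoot = 3.5 − (-20.5) = 24 dB; output overshoot = -18.5 − (-20.5) = 2 dB.
Ratio = 24 / 2 = 12.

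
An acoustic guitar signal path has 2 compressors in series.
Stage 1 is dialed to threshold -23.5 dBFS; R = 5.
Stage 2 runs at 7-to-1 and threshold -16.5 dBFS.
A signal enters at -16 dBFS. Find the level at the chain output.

Stage 1: overshoot 7.5 dB → 7.5/5 = 1.5 dB → -22 dBFS.
Stage 2: -22 dBFS is at or below the -16.5 dBFS threshold — no compression; output -22 dBFS.

-22 dBFS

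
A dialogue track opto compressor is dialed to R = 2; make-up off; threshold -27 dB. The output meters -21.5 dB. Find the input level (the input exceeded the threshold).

-16 dB

That's 5.5 dB above the -27 dB threshold.
Before 2:1 compression the overshoot was 5.5 × 2 = 11 dB, so input = -27 + 11 = -16 dB.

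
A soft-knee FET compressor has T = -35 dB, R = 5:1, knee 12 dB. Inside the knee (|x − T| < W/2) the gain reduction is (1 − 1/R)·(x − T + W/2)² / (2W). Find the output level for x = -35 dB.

x − T + W/2 = -35 − (-35) + 6 = 6.
GR = (1 − 1/5) × 6² / 24 = 0.8 × 36 / 24 = 1.2 dB.
Output = -35 − 1.2 = -36.2 dB.

-36.2 dB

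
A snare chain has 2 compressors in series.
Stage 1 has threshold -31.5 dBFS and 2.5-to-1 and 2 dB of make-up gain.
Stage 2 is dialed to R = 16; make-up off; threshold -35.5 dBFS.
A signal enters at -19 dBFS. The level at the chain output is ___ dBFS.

Stage 1: -19 dBFS is 12.5 dB over -31.5 dBFS; at 2.5:1 that becomes 5 dB over, giving -26.5 dBFS; +2 dB make-up → -24.5 dBFS.
Stage 2: 11 dB above -35.5 dBFS, reduced 16:1 to 0.6875 dB above → -34.8125 dBFS.

-34.8125 dBFS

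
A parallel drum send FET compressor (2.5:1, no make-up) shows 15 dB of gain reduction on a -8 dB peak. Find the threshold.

-33 dB

Gain reduction = -8 − (-23) = 15 dB; output overshoot = GR / (R − 1) = 15 / 1.5 = 10 dB.
Threshold = output − output overshoot = -23 − 10 = -33 dB.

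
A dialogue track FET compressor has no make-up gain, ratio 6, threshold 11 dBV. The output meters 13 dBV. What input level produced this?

23 dBV

The compressed level sits 13 − 11 = 2 dB over threshold.
Input overshoot = R × output overshoot = 12 dB → input = 11 + 12 = 23 dBV.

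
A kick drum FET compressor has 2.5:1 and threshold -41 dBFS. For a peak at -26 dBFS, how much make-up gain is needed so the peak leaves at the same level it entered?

Without make-up, output = threshold + overshoot/2.5 = -41 + 6 = -35 dBFS.
Gap to target: 9 dB.

9 dB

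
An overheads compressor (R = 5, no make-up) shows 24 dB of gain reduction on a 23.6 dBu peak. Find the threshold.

Gain reduction = 23.6 − (-0.4) = 24 dB; output overshoot = GR / (R − 1) = 24 / 4 = 6 dB.
Threshold = output − output overshoot = -0.4 − 6 = -6.4 dBu.

-6.4 dBu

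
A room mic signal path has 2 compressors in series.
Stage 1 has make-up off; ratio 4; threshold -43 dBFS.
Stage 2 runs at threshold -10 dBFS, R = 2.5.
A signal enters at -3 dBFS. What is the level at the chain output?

Stage 1: -3 dBFS is 40 dB over -43 dBFS; at 4:1 that becomes 10 dB over, giving -33 dBFS.
Stage 2: -33 dBFS ≤ -10 dBFS, so stage 2 doesn't engage; output -33 dBFS.

-33 dBFS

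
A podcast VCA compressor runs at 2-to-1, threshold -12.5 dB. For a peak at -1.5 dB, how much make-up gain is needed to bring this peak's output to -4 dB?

Overshoot 11 dB → 11/2 = 5.5 dB after compression, so the compressed level is -12.5 + 5.5 = -7 dB.
Make-up = target − compressed = -4 − (-7) = 3 dB.

3 dB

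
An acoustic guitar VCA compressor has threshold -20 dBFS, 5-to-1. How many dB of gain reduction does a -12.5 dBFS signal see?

The signal is 7.5 dB above threshold.
After 5:1 compression the overshoot becomes 7.5/5 = 1.5 dB.
So the signal is attenuated by 7.5 − 1.5 = 6 dB.

6 dB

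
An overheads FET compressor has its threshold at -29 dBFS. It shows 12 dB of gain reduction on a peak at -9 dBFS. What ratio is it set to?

2.5:1

Input overshoot = -9 − (-29) = 20 dB.
Output overshoot = 20 − 12 = 8 dB.
Ratio = input overshoot / output overshoot = 20 / 8 = 2.5.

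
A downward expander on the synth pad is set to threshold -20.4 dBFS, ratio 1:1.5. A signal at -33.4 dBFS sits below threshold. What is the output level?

Undershoot = (-20.4) − (-33.4) = 13 dB.
At 1:1.5, that expands to 19.5 dB under threshold.
Output = -20.4 − 19.5 = -39.9 dBFS.

-39.9 dBFS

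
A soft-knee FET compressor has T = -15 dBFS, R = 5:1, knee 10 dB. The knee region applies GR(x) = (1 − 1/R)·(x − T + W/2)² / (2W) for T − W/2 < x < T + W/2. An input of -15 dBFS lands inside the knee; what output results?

-16 dBFS

x − T + W/2 = -15 − (-15) + 5 = 5.
GR = (1 − 1/5) × 5² / 20 = 0.8 × 25 / 20 = 1 dB.
Output = -15 − 1 = -16 dBFS.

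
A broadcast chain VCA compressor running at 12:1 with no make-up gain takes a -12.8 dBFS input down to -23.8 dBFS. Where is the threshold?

-24.8 dBFS

Gain reduction = -12.8 − (-23.8) = 11 dB; output overshoot = GR / (R − 1) = 11 / 11 = 1 dB.
Threshold = output − output overshoot = -23.8 − 1 = -24.8 dBFS.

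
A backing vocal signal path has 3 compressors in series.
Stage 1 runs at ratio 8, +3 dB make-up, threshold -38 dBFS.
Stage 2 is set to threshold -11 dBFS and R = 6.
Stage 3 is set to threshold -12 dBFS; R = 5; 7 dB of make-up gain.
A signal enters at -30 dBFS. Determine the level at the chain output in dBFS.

Stage 1: -30 dBFS is 8 dB over -38 dBFS; at 8:1 that becomes 1 dB over, giving -37 dBFS; +3 dB make-up → -34 dBFS.
Stage 2: below threshold (-34 ≤ -11); passes unchanged; output -34 dBFS.
Stage 3: -34 dBFS is at or below the -12 dBFS threshold — no compression; make-up brings it to -27 dBFS.

-27 dBFS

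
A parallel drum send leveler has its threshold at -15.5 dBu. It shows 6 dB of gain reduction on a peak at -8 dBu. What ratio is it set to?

5:1

Input overshoot = -8 − (-15.5) = 7.5 dB.
Output overshoot = 7.5 − 6 = 1.5 dB.
Ratio = input overshoot / output overshoot = 7.5 / 1.5 = 5.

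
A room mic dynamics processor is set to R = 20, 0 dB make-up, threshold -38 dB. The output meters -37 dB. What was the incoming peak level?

-18 dB

The compressed level sits -37 − (-38) = 1 dB over threshold.
Input overshoot = R × output overshoot = 20 dB → input = -38 + 20 = -18 dB.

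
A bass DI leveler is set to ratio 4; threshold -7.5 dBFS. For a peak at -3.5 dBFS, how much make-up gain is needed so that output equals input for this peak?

3 dB

Without make-up, output = threshold + overshoot/4 = -7.5 + 1 = -6.5 dBFS.
Gap to target: 3 dB.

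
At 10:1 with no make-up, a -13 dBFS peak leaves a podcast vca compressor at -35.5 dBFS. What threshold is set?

-38 dBFS

Gain reduction = -13 − (-35.5) = 22.5 dB; output overshoot = GR / (R − 1) = 22.5 / 9 = 2.5 dB.
Threshold = output − output overshoot = -35.5 − 2.5 = -38 dBFS.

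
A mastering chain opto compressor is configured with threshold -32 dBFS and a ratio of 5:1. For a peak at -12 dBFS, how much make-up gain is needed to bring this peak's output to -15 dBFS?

13 dB

The peak compresses to -32 + 20/5 = -28 dBFS.
To reach -15 dBFS requires -15 − (-28) = 13 dB of make-up.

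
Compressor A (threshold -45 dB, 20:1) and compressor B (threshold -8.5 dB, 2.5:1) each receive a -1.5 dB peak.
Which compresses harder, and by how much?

A, by 37.125 dB

A: GR = 43.5 − 43.5/20 = 41.325 dB.
B: GR = 7 − 7/2.5 = 4.2 dB.
Difference: 37.125 dB in favour of A.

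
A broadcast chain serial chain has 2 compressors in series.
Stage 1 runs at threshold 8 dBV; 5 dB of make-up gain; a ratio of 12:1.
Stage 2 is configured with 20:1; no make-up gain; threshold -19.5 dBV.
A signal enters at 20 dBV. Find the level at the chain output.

Stage 1: 20 dBV is 12 dB over 8 dBV; at 12:1 that becomes 1 dB over, giving 9 dBV; +5 dB make-up → 14 dBV.
Stage 2: 33.5 dB above -19.5 dBV, reduced 20:1 to 1.675 dB above → -17.825 dBV.

-17.825 dBV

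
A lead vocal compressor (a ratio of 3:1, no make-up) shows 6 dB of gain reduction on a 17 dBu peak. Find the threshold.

8 dBu

Let T be the threshold. Output overshoot = (input overshoot)/R, so 11 − T = (17 − T)/3.
3·(11 − T) = 17 − T → 2·T = 33 − 17 = 16.
T = 16/2 = 8 dBu.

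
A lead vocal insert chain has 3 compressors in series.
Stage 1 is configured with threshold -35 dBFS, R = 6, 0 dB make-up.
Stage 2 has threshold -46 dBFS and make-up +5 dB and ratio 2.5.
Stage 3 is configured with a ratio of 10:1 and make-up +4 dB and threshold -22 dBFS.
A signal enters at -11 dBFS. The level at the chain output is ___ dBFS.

Stage 1: -11 dBFS is 24 dB over -35 dBFS; at 6:1 that becomes 4 dB over, giving -31 dBFS.
Stage 2: -31 dBFS is 15 dB over -46 dBFS; at 2.5:1 that becomes 6 dB over, giving -40 dBFS; +5 dB make-up → -35 dBFS.
Stage 3: -35 dBFS is at or below the -22 dBFS threshold — no compression; make-up brings it to -31 dBFS.

-31 dBFS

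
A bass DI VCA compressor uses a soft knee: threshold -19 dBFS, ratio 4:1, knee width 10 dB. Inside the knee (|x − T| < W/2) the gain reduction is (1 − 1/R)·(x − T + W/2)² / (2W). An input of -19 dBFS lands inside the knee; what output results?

-19.9375 dBFS

x − T + W/2 = -19 − (-19) + 5 = 5.
GR = (1 − 1/4) × 5² / 20 = 0.75 × 25 / 20 = 0.9375 dB.
Output = -19 − 0.9375 = -19.9375 dBFS.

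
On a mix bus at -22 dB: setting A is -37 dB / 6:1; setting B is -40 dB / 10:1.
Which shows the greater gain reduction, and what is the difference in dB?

B, by 3.7 dB

A: overshoot 15 dB → output overshoot 2.5 dB → GR 12.5 dB.
B: overshoot 18 dB → output overshoot 1.8 dB → GR 16.2 dB.
B applies 3.7 dB more gain reduction.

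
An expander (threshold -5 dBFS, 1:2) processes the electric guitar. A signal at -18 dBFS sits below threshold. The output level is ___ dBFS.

-31 dBFS

Undershoot = (-5) − (-18) = 13 dB.
At 1:2, that expands to 26 dB under threshold.
Output = -5 − 26 = -31 dBFS.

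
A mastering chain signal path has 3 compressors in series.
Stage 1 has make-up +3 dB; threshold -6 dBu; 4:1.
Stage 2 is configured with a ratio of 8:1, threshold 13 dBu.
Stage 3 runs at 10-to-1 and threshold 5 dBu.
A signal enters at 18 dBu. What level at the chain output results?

Stage 1: 24 dB above -6 dBu, reduced 4:1 to 6 dB above → 0 dBu; +3 dB make-up → 3 dBu.
Stage 2: below threshold (3 ≤ 13); passes unchanged; output 3 dBu.
Stage 3: 3 dBu is at or below the 5 dBu threshold — no compression; output 3 dBu.

3 dBu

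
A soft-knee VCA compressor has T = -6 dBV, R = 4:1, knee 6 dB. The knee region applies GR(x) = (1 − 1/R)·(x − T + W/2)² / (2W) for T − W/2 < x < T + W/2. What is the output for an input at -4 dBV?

x − T + W/2 = -4 − (-6) + 3 = 5.
GR = (1 − 1/4) × 5² / 12 = 0.75 × 25 / 12 = 1.5625 dB.
Output = -4 − 1.5625 = -5.5625 dBV.

-5.5625 dBV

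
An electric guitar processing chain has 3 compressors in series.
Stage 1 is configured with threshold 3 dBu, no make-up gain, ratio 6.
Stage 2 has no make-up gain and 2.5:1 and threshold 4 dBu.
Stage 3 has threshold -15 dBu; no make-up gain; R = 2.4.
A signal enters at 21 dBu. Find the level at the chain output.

Stage 1: 18 dB above 3 dBu, reduced 6:1 to 3 dB above → 6 dBu.
Stage 2: 2 dB above 4 dBu, reduced 2.5:1 to 0.8 dB above → 4.8 dBu.
Stage 3: overshoot 19.8 dB → 19.8/2.4 = 8.25 dB → -6.75 dBu.

-6.75 dBu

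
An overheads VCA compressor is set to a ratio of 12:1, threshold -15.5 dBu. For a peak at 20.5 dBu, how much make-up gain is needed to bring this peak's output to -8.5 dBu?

Without make-up, output = threshold + overshoot/12 = -15.5 + 3 = -12.5 dBu.
Gap to target: 4 dB.

4 dB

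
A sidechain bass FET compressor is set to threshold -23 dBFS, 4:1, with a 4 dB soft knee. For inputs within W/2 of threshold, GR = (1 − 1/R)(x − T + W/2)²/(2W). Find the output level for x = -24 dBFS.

x − T + W/2 = -24 − (-23) + 2 = 1.
GR = (1 − 1/4) × 1² / 8 = 0.75 × 1 / 8 = 0.09375 dB.
Output = -24 − 0.09375 = -24.09375 dBFS.

-24.09375 dBFS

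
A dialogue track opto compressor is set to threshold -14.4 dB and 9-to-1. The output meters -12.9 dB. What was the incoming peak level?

-0.9 dB

That's 1.5 dB above the -14.4 dB threshold.
Undo the ratio: input overshoot = 1.5 × 9 = 13.5 dB, giving input = -0.9 dB.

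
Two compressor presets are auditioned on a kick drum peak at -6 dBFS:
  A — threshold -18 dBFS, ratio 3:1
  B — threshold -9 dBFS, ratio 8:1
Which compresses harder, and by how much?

A, by 5.375 dB

A: overshoot 12 dB → output overshoot 4 dB → GR 8 dB.
B: overshoot 3 dB → output overshoot 0.375 dB → GR 2.625 dB.
A applies 5.375 dB more gain reduction.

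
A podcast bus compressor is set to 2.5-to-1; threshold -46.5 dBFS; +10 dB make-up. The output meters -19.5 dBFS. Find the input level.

Before make-up, the level was -19.5 − 10 = -29.5 dBFS.
That's 17 dB above the -46.5 dBFS threshold.
Undo the ratio: input overshoot = 17 × 2.5 = 42.5 dB, giving input = -4 dBFS.

-4 dBFS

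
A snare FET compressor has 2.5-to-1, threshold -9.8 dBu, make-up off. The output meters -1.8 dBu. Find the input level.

10.2 dBu

That's 8 dB above the -9.8 dBu threshold.
Before 2.5:1 compression the overshoot was 8 × 2.5 = 20 dB, so input = -9.8 + 20 = 10.2 dBu.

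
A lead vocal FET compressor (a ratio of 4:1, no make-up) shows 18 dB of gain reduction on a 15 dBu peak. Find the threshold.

Gain reduction = 15 − (-3) = 18 dB; output overshoot = GR / (R − 1) = 18 / 3 = 6 dB.
Threshold = output − output overshoot = -3 − 6 = -9 dBu.

-9 dBu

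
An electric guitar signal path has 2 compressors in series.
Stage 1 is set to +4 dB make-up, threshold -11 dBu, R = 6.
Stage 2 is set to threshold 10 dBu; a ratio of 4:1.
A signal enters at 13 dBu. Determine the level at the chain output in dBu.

Stage 1: overshoot 24 dB → 24/6 = 4 dB → -7 dBu; +4 dB make-up → -3 dBu.
Stage 2: below threshold (-3 ≤ 10); passes unchanged; output -3 dBu.

-3 dBu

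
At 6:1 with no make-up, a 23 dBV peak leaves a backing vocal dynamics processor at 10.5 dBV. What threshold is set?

Input is 15 dB above T (since output overshoot × R = input overshoot: (10.5 − T)·6 = 23 − T gives T = 8 dBV).
Check: 8 + (23 − 8)/6 = 8 + 2.5 = 10.5 dBV. ✓

8 dBV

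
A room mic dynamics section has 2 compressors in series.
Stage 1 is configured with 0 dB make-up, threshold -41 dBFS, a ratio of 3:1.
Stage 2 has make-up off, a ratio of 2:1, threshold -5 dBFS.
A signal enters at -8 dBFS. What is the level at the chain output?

Stage 1: 33 dB above -41 dBFS, reduced 3:1 to 11 dB above → -30 dBFS.
Stage 2: -30 dBFS is at or below the -5 dBFS threshold — no compression; output -30 dBFS.

-30 dBFS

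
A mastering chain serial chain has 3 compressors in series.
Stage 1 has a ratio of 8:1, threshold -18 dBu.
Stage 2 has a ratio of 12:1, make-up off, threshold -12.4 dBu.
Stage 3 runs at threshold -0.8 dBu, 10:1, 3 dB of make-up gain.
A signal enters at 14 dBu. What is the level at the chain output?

-11 dBu

Stage 1: 14 dBu is 32 dB over -18 dBu; at 8:1 that becomes 4 dB over, giving -14 dBu.
Stage 2: -14 dBu ≤ -12.4 dBu, so stage 2 doesn't engage; output -14 dBu.
Stage 3: -14 dBu is at or below the -0.8 dBu threshold — no compression; make-up brings it to -11 dBu.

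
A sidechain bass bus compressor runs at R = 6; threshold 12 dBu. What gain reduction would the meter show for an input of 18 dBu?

5 dB

18 dBu exceeds the threshold by 6 dB.
After 6:1 compression the overshoot becomes 6/6 = 1 dB.
GR = overshoot in − overshoot out = 6 − 1 = 5 dB.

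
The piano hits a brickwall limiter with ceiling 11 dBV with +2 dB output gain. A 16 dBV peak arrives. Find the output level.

13 dBV

At ∞:1, everything above 11 dBV is held at the ceiling.
Output gain then adds 2 dB: 11 + 2 = 13 dBV.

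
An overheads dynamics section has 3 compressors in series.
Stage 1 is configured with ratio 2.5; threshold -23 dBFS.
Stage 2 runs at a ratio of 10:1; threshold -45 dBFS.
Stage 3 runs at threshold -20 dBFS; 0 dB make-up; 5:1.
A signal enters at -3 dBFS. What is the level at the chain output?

Stage 1: -3 dBFS is 20 dB over -23 dBFS; at 2.5:1 that becomes 8 dB over, giving -15 dBFS.
Stage 2: 30 dB above -45 dBFS, reduced 10:1 to 3 dB above → -42 dBFS.
Stage 3: below threshold (-42 ≤ -20); passes unchanged; output -42 dBFS.

-42 dBFS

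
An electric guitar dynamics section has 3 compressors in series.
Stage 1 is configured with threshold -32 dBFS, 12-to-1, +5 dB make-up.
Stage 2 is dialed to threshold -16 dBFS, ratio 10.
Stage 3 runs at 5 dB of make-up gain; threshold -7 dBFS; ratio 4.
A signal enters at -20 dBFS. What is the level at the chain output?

-21 dBFS

Stage 1: 12 dB above -32 dBFS, reduced 12:1 to 1 dB above → -31 dBFS; +5 dB make-up → -26 dBFS.
Stage 2: below threshold (-26 ≤ -16); passes unchanged; output -26 dBFS.
Stage 3: -26 dBFS ≤ -7 dBFS, so stage 3 doesn't engage; make-up brings it to -21 dBFS.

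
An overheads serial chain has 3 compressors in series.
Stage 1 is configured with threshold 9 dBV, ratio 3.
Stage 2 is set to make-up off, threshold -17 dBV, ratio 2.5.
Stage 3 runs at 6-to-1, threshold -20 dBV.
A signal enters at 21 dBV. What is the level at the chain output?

-17.5 dBV

Stage 1: 21 dBV is 12 dB over 9 dBV; at 3:1 that becomes 4 dB over, giving 13 dBV.
Stage 2: overshoot 30 dB → 30/2.5 = 12 dB → -5 dBV.
Stage 3: -5 dBV is 15 dB over -20 dBV; at 6:1 that becomes 2.5 dB over, giving -17.5 dBV.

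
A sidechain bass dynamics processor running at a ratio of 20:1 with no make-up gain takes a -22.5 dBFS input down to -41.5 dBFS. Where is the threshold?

-42.5 dBFS

Input is 20 dB above T (since output overshoot × R = input overshoot: (-41.5 − T)·20 = -22.5 − T gives T = -42.5 dBFS).
Check: -42.5 + (-22.5 − (-42.5))/20 = -42.5 + 1 = -41.5 dBFS. ✓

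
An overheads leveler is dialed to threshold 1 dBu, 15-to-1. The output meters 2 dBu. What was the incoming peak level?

16 dBu

That's 1 dB above the 1 dBu threshold.
Input overshoot = R × output overshoot = 15 dB → input = 1 + 15 = 16 dBu.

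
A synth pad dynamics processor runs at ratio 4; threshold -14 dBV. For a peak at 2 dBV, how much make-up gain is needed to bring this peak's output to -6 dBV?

4 dB

Without make-up, output = threshold + overshoot/4 = -14 + 4 = -10 dBV.
Gap to target: 4 dB.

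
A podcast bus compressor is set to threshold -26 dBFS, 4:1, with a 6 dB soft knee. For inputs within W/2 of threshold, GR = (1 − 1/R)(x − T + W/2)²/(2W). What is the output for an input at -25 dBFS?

x − T + W/2 = -25 − (-26) + 3 = 4.
GR = (1 − 1/4) × 4² / 12 = 0.75 × 16 / 12 = 1 dB.
Output = -25 − 1 = -26 dBFS.

-26 dBFS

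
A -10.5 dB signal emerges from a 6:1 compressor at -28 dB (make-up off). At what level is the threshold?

-31.5 dB

Gain reduction = -10.5 − (-28) = 17.5 dB; output overshoot = GR / (R − 1) = 17.5 / 5 = 3.5 dB.
Threshold = output − output overshoot = -28 − 3.5 = -31.5 dB.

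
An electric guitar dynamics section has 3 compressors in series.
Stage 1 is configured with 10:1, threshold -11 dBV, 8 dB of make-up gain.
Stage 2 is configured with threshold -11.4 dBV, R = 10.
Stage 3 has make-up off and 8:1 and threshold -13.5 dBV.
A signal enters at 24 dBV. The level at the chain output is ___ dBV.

-13.08875 dBV

Stage 1: overshoot 35 dB → 35/10 = 3.5 dB → -7.5 dBV; +8 dB make-up → 0.5 dBV.
Stage 2: 0.5 dBV is 11.9 dB over -11.4 dBV; at 10:1 that becomes 1.19 dB over, giving -10.21 dBV.
Stage 3: -10.21 dBV is 3.29 dB over -13.5 dBV; at 8:1 that becomes 0.41125 dB over, giving -13.08875 dBV.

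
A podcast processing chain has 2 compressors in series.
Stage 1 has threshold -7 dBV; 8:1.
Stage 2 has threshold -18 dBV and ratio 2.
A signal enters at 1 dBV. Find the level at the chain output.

Stage 1: 1 dBV is 8 dB over -7 dBV; at 8:1 that becomes 1 dB over, giving -6 dBV.
Stage 2: 12 dB above -18 dBV, reduced 2:1 to 6 dB above → -12 dBV.

-12 dBV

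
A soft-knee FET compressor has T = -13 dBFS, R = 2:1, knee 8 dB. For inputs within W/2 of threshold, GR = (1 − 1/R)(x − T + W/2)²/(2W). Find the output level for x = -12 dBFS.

-12.78125 dBFS

x − T + W/2 = -12 − (-13) + 4 = 5.
GR = (1 − 1/2) × 5² / 16 = 0.5 × 25 / 16 = 0.78125 dB.
Output = -12 − 0.78125 = -12.78125 dBFS.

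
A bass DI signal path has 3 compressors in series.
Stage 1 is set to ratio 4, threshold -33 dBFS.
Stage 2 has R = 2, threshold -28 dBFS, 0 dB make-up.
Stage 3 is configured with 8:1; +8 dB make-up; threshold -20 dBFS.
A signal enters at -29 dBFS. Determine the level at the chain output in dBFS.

-24 dBFS

Stage 1: 4 dB above -33 dBFS, reduced 4:1 to 1 dB above → -32 dBFS.
Stage 2: below threshold (-32 ≤ -28); passes unchanged; output -32 dBFS.
Stage 3: -32 dBFS ≤ -20 dBFS, so stage 3 doesn't engage; make-up brings it to -24 dBFS.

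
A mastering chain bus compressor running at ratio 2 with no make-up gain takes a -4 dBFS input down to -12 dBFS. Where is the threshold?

Let T be the threshold. Output overshoot = (input overshoot)/R, so -12 − T = (-4 − T)/2.
2·(-12 − T) = -4 − T → 1·T = -24 − (-4) = -20.
T = -20/1 = -20 dBFS.

-20 dBFS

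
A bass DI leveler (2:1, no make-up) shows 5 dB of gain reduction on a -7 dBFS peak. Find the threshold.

-17 dBFS

Let T be the threshold. Output overshoot = (input overshoot)/R, so -12 − T = (-7 − T)/2.
2·(-12 − T) = -7 − T → 1·T = -24 − (-7) = -17.
T = -17/1 = -17 dBFS.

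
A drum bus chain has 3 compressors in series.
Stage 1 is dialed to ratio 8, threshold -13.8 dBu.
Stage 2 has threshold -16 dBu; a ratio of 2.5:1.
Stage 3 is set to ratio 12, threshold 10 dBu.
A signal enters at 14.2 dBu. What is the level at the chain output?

-13.72 dBu

Stage 1: 28 dB above -13.8 dBu, reduced 8:1 to 3.5 dB above → -10.3 dBu.
Stage 2: overshoot 5.7 dB → 5.7/2.5 = 2.28 dB → -13.72 dBu.
Stage 3: -13.72 dBu is at or below the 10 dBu threshold — no compression; output -13.72 dBu.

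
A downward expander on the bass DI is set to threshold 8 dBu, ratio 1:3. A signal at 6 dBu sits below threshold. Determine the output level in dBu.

Below threshold, a 1:3 expander applies gain = (3−1)×(T − x) of attenuation.
(3−1) × 2 = 4 dB, so output = 6 − 4 = 2 dBu.

2 dBu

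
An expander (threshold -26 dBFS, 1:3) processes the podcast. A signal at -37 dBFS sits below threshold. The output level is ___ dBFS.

Undershoot = (-26) − (-37) = 11 dB.
At 1:3, that expands to 33 dB under threshold.
Output = -26 − 33 = -59 dBFS.

-59 dBFS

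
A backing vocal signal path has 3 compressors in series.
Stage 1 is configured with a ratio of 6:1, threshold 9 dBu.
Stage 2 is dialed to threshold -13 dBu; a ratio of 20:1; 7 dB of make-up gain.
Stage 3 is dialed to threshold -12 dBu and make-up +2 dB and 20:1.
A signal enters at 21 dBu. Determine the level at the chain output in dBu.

Stage 1: 21 dBu is 12 dB over 9 dBu; at 6:1 that becomes 2 dB over, giving 11 dBu.
Stage 2: overshoot 24 dB → 24/20 = 1.2 dB → -11.8 dBu; +7 dB make-up → -4.8 dBu.
Stage 3: 7.2 dB above -12 dBu, reduced 20:1 to 0.36 dB above → -11.64 dBu; +2 dB make-up → -9.64 dBu.

-9.64 dBu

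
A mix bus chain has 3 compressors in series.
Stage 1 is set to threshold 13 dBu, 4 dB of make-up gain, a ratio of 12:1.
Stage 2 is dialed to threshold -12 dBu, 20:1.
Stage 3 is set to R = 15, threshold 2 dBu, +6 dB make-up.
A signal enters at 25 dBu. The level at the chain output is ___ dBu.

Stage 1: overshoot 12 dB → 12/12 = 1 dB → 14 dBu; +4 dB make-up → 18 dBu.
Stage 2: overshoot 30 dB → 30/20 = 1.5 dB → -10.5 dBu.
Stage 3: below threshold (-10.5 ≤ 2); passes unchanged; make-up brings it to -4.5 dBu.

-4.5 dBu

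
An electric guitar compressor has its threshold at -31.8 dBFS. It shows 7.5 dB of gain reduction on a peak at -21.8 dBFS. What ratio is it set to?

4:1

Input overshoot = -21.8 − (-31.8) = 10 dB.
Output overshoot = 10 − 7.5 = 2.5 dB.
Ratio = input overshoot / output overshoot = 10 / 2.5 = 4.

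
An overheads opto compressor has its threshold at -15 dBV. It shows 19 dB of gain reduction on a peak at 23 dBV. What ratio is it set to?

2:1

Input overshoot = 23 − (-15) = 38 dB.
Output overshoot = 38 − 19 = 19 dB.
Ratio = input overshoot / output overshoot = 38 / 19 = 2.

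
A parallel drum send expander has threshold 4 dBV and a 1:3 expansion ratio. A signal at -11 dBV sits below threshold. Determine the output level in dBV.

-41 dBV

The input is 15 dB below the 4 dBV threshold.
A 1:3 expander multiplies undershoot by 3: 15 × 3 = 45 dB below threshold.
Output = 4 − 45 = -41 dBV.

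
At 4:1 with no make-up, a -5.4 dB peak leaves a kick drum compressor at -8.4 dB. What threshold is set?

-9.4 dB

Input is 4 dB above T (since output overshoot × R = input overshoot: (-8.4 − T)·4 = -5.4 − T gives T = -9.4 dB).
Check: -9.4 + (-5.4 − (-9.4))/4 = -9.4 + 1 = -8.4 dB. ✓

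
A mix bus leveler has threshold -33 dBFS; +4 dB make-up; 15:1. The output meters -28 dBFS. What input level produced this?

Remove make-up: -28 − 4 = -32 dBFS.
Post-compression overshoot = -32 − (-33) = 1 dB.
Undo the ratio: input overshoot = 1 × 15 = 15 dB, giving input = -18 dBFS.

-18 dBFS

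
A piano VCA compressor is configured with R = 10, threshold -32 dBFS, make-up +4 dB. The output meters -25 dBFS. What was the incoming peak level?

Stripping the +4 dB make-up gives -29 dBFS at the gain stage.
That's 3 dB above the -32 dBFS threshold.
Before 10:1 compression the overshoot was 3 × 10 = 30 dB, so input = -32 + 30 = -2 dBFS.

-2 dBFS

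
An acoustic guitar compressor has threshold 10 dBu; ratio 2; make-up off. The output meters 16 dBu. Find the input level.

22 dBu

That's 6 dB above the 10 dBu threshold.
Input overshoot = R × output overshoot = 12 dB → input = 10 + 12 = 22 dBu.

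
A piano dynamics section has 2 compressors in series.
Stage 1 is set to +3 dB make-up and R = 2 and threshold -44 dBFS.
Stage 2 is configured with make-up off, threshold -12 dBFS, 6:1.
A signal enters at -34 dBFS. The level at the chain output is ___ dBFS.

-36 dBFS

Stage 1: overshoot 10 dB → 10/2 = 5 dB → -39 dBFS; +3 dB make-up → -36 dBFS.
Stage 2: -36 dBFS is at or below the -12 dBFS threshold — no compression; output -36 dBFS.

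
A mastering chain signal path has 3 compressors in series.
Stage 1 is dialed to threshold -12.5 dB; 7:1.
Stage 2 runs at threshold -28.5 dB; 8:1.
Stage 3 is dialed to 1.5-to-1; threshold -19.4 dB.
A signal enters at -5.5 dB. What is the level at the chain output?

-26.375 dB

Stage 1: 7 dB above -12.5 dB, reduced 7:1 to 1 dB above → -11.5 dB.
Stage 2: 17 dB above -28.5 dB, reduced 8:1 to 2.125 dB above → -26.375 dB.
Stage 3: -26.375 dB is at or below the -19.4 dB threshold — no compression; output -26.375 dB.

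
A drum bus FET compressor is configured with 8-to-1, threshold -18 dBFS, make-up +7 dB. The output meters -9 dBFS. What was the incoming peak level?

Stripping the +7 dB make-up gives -16 dBFS at the gain stage.
Post-compression overshoot = -16 − (-18) = 2 dB.
Before 8:1 compression the overshoot was 2 × 8 = 16 dB, so input = -18 + 16 = -2 dBFS.

-2 dBFS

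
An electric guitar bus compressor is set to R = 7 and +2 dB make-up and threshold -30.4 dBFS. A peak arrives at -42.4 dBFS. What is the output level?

-40.4 dBFS

-42.4 dBFS is 12 dB below the -30.4 dBFS threshold, so no gain reduction is applied.
Make-up gain adds 2 dB: -42.4 + 2 = -40.4 dBFS.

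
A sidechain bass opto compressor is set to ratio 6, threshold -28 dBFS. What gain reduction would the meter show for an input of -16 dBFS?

The signal is 12 dB above threshold.
After 6:1 compression the overshoot becomes 12/6 = 2 dB.
Gain reduction = 12 − 2 = 10 dB.

10 dB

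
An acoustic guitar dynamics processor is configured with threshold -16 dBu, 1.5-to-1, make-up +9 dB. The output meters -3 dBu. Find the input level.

Before make-up, the level was -3 − 9 = -12 dBu.
That's 4 dB above the -16 dBu threshold.
Before 1.5:1 compression the overshoot was 4 × 1.5 = 6 dB, so input = -16 + 6 = -10 dBu.

-10 dBu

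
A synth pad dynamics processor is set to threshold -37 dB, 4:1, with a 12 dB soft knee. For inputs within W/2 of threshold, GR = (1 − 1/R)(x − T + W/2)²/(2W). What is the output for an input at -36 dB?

-37.53125 dB

x − T + W/2 = -36 − (-37) + 6 = 7.
GR = (1 − 1/4) × 7² / 24 = 0.75 × 49 / 24 = 1.53125 dB.
Output = -36 − 1.53125 = -37.53125 dB.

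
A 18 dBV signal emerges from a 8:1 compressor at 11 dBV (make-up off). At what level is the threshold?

Gain reduction = 18 − 11 = 7 dB; output overshoot = GR / (R − 1) = 7 / 7 = 1 dB.
Threshold = output − output overshoot = 11 − 1 = 10 dBV.

10 dBV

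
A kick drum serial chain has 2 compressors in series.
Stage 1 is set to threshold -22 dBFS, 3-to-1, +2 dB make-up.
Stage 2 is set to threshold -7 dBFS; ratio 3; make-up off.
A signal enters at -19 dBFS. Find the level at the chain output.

-19 dBFS

Stage 1: 3 dB above -22 dBFS, reduced 3:1 to 1 dB above → -21 dBFS; +2 dB make-up → -19 dBFS.
Stage 2: -19 dBFS ≤ -7 dBFS, so stage 2 doesn't engage; output -19 dBFS.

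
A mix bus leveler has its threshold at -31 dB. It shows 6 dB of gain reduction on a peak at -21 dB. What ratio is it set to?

2.5:1

Input overshoot = -21 − (-31) = 10 dB.
Output overshoot = 10 − 6 = 4 dB.
Ratio = input overshoot / output overshoot = 10 / 4 = 2.5.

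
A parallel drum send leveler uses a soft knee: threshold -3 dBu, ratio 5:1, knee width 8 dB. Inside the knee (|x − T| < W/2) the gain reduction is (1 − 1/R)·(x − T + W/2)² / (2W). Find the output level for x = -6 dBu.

-6.05 dBu

x − T + W/2 = -6 − (-3) + 4 = 1.
GR = (1 − 1/5) × 1² / 16 = 0.8 × 1 / 16 = 0.05 dB.
Output = -6 − 0.05 = -6.05 dBu.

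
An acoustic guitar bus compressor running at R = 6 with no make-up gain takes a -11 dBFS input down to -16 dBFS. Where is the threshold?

Let T be the threshold. Output overshoot = (input overshoot)/R, so -16 − T = (-11 − T)/6.
6·(-16 − T) = -11 − T → 5·T = -96 − (-11) = -85.
T = -85/5 = -17 dBFS.

-17 dBFS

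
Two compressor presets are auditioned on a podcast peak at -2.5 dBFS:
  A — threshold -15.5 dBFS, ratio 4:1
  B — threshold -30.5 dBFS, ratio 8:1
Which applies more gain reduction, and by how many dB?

B, by 14.75 dB

A: overshoot 13 dB → output overshoot 3.25 dB → GR 9.75 dB.
B: overshoot 28 dB → output overshoot 3.5 dB → GR 24.5 dB.
B applies 14.75 dB more gain reduction.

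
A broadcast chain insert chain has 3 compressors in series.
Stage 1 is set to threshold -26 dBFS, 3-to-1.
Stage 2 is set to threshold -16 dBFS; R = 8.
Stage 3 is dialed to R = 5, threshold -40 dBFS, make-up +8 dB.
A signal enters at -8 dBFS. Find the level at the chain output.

Stage 1: 18 dB above -26 dBFS, reduced 3:1 to 6 dB above → -20 dBFS.
Stage 2: below threshold (-20 ≤ -16); passes unchanged; output -20 dBFS.
Stage 3: overshoot 20 dB → 20/5 = 4 dB → -36 dBFS; +8 dB make-up → -28 dBFS.

-28 dBFS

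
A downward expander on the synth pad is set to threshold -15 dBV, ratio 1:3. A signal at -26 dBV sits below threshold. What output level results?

-48 dBV

Undershoot = (-15) − (-26) = 11 dB.
At 1:3, that expands to 33 dB under threshold.
Output = -15 − 33 = -48 dBV.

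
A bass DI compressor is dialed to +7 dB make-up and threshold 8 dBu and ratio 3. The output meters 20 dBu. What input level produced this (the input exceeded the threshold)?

Remove make-up: 20 − 7 = 13 dBu.
The compressed level sits 13 − 8 = 5 dB over threshold.
Input overshoot = R × output overshoot = 15 dB → input = 8 + 15 = 23 dBu.

23 dBu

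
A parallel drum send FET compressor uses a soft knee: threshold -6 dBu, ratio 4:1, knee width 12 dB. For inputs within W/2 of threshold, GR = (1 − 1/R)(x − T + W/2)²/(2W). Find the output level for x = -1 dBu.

-4.78125 dBu

x − T + W/2 = -1 − (-6) + 6 = 11.
GR = (1 − 1/4) × 11² / 24 = 0.75 × 121 / 24 = 3.78125 dB.
Output = -1 − 3.78125 = -4.78125 dBu.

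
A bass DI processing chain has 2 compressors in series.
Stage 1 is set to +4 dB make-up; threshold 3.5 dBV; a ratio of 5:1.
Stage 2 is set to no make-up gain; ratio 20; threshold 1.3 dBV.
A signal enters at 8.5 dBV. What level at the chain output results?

1.66 dBV

Stage 1: 5 dB above 3.5 dBV, reduced 5:1 to 1 dB above → 4.5 dBV; +4 dB make-up → 8.5 dBV.
Stage 2: 7.2 dB above 1.3 dBV, reduced 20:1 to 0.36 dB above → 1.66 dBV.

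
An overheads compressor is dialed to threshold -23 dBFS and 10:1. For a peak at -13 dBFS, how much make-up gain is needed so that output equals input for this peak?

9 dB

Overshoot 10 dB → 10/10 = 1 dB after compression, so the compressed level is -23 + 1 = -22 dBFS.
Make-up = target − compressed = -13 − (-22) = 9 dB.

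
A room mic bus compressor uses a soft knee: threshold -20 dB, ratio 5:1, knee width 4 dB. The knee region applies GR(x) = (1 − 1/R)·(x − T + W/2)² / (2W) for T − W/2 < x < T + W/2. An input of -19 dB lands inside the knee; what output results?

x − T + W/2 = -19 − (-20) + 2 = 3.
GR = (1 − 1/5) × 3² / 8 = 0.8 × 9 / 8 = 0.9 dB.
Output = -19 − 0.9 = -19.9 dB.

-19.9 dB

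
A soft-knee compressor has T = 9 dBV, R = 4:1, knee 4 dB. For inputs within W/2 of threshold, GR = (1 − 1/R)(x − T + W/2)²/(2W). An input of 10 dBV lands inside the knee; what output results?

x − T + W/2 = 10 − 9 + 2 = 3.
GR = (1 − 1/4) × 3² / 8 = 0.75 × 9 / 8 = 0.84375 dB.
Output = 10 − 0.84375 = 9.15625 dBV.

9.15625 dBV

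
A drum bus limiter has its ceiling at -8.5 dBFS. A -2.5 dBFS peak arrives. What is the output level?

At ∞:1, everything above -8.5 dBFS is held at the ceiling.

-8.5 dBFS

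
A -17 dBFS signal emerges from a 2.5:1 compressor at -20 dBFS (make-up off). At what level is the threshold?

-22 dBFS

Input is 5 dB above T (since output overshoot × R = input overshoot: (-20 − T)·2.5 = -17 − T gives T = -22 dBFS).
Check: -22 + (-17 − (-22))/2.5 = -22 + 2 = -20 dBFS. ✓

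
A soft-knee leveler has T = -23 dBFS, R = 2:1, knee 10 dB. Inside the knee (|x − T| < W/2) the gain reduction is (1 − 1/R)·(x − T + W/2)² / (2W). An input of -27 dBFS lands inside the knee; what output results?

-27.025 dBFS

x − T + W/2 = -27 − (-23) + 5 = 1.
GR = (1 − 1/2) × 1² / 20 = 0.5 × 1 / 20 = 0.025 dB.
Output = -27 − 0.025 = -27.025 dBFS.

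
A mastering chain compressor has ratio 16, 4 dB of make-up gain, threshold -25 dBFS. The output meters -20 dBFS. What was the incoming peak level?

-9 dBFS

Remove make-up: -20 − 4 = -24 dBFS.
Post-compression overshoot = -24 − (-25) = 1 dB.
Before 16:1 compression the overshoot was 1 × 16 = 16 dB, so input = -25 + 16 = -9 dBFS.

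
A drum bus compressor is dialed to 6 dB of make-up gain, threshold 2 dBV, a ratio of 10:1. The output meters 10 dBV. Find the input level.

Remove make-up: 10 − 6 = 4 dBV.
The compressed level sits 4 − 2 = 2 dB over threshold.
Before 10:1 compression the overshoot was 2 × 10 = 20 dB, so input = 2 + 20 = 22 dBV.

22 dBV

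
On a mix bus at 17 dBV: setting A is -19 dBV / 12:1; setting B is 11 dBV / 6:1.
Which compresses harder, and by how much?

A, by 28 dB

A: 36 dB over, compressed to 3 dB over, so 33 dB of GR.
B: 6 dB over, compressed to 1 dB over, so 5 dB of GR.
A reduces 28 dB more.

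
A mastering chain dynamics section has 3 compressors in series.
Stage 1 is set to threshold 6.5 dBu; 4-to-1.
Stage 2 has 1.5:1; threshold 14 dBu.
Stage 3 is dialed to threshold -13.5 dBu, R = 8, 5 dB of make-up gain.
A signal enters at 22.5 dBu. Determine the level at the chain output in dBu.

Stage 1: overshoot 16 dB → 16/4 = 4 dB → 10.5 dBu.
Stage 2: below threshold (10.5 ≤ 14); passes unchanged; output 10.5 dBu.
Stage 3: 24 dB above -13.5 dBu, reduced 8:1 to 3 dB above → -10.5 dBu; +5 dB make-up → -5.5 dBu.

-5.5 dBu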